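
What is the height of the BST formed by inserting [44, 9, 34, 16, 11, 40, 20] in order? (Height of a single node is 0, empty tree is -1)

Insertion order: [44, 9, 34, 16, 11, 40, 20]
Tree (level-order array): [44, 9, None, None, 34, 16, 40, 11, 20]
Compute height bottom-up (empty subtree = -1):
  height(11) = 1 + max(-1, -1) = 0
  height(20) = 1 + max(-1, -1) = 0
  height(16) = 1 + max(0, 0) = 1
  height(40) = 1 + max(-1, -1) = 0
  height(34) = 1 + max(1, 0) = 2
  height(9) = 1 + max(-1, 2) = 3
  height(44) = 1 + max(3, -1) = 4
Height = 4


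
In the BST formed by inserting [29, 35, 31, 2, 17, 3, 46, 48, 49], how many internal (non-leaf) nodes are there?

Tree built from: [29, 35, 31, 2, 17, 3, 46, 48, 49]
Tree (level-order array): [29, 2, 35, None, 17, 31, 46, 3, None, None, None, None, 48, None, None, None, 49]
Rule: An internal node has at least one child.
Per-node child counts:
  node 29: 2 child(ren)
  node 2: 1 child(ren)
  node 17: 1 child(ren)
  node 3: 0 child(ren)
  node 35: 2 child(ren)
  node 31: 0 child(ren)
  node 46: 1 child(ren)
  node 48: 1 child(ren)
  node 49: 0 child(ren)
Matching nodes: [29, 2, 17, 35, 46, 48]
Count of internal (non-leaf) nodes: 6


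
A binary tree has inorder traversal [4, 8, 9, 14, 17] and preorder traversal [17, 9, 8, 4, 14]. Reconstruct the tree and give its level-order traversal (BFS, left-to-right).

Inorder:  [4, 8, 9, 14, 17]
Preorder: [17, 9, 8, 4, 14]
Algorithm: preorder visits root first, so consume preorder in order;
for each root, split the current inorder slice at that value into
left-subtree inorder and right-subtree inorder, then recurse.
Recursive splits:
  root=17; inorder splits into left=[4, 8, 9, 14], right=[]
  root=9; inorder splits into left=[4, 8], right=[14]
  root=8; inorder splits into left=[4], right=[]
  root=4; inorder splits into left=[], right=[]
  root=14; inorder splits into left=[], right=[]
Reconstructed level-order: [17, 9, 8, 14, 4]


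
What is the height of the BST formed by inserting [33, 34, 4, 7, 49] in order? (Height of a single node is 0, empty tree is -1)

Insertion order: [33, 34, 4, 7, 49]
Tree (level-order array): [33, 4, 34, None, 7, None, 49]
Compute height bottom-up (empty subtree = -1):
  height(7) = 1 + max(-1, -1) = 0
  height(4) = 1 + max(-1, 0) = 1
  height(49) = 1 + max(-1, -1) = 0
  height(34) = 1 + max(-1, 0) = 1
  height(33) = 1 + max(1, 1) = 2
Height = 2


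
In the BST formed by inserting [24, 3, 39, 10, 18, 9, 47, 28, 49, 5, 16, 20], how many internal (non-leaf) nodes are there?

Tree built from: [24, 3, 39, 10, 18, 9, 47, 28, 49, 5, 16, 20]
Tree (level-order array): [24, 3, 39, None, 10, 28, 47, 9, 18, None, None, None, 49, 5, None, 16, 20]
Rule: An internal node has at least one child.
Per-node child counts:
  node 24: 2 child(ren)
  node 3: 1 child(ren)
  node 10: 2 child(ren)
  node 9: 1 child(ren)
  node 5: 0 child(ren)
  node 18: 2 child(ren)
  node 16: 0 child(ren)
  node 20: 0 child(ren)
  node 39: 2 child(ren)
  node 28: 0 child(ren)
  node 47: 1 child(ren)
  node 49: 0 child(ren)
Matching nodes: [24, 3, 10, 9, 18, 39, 47]
Count of internal (non-leaf) nodes: 7


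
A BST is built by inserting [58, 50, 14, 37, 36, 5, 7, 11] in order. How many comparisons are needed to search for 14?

Search path for 14: 58 -> 50 -> 14
Found: True
Comparisons: 3


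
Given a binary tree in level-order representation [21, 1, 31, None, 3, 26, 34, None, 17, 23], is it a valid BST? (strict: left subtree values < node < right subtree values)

Level-order array: [21, 1, 31, None, 3, 26, 34, None, 17, 23]
Validate using subtree bounds (lo, hi): at each node, require lo < value < hi,
then recurse left with hi=value and right with lo=value.
Preorder trace (stopping at first violation):
  at node 21 with bounds (-inf, +inf): OK
  at node 1 with bounds (-inf, 21): OK
  at node 3 with bounds (1, 21): OK
  at node 17 with bounds (3, 21): OK
  at node 31 with bounds (21, +inf): OK
  at node 26 with bounds (21, 31): OK
  at node 23 with bounds (21, 26): OK
  at node 34 with bounds (31, +inf): OK
No violation found at any node.
Result: Valid BST


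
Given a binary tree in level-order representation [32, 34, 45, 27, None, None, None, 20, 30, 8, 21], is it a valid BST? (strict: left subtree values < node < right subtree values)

Level-order array: [32, 34, 45, 27, None, None, None, 20, 30, 8, 21]
Validate using subtree bounds (lo, hi): at each node, require lo < value < hi,
then recurse left with hi=value and right with lo=value.
Preorder trace (stopping at first violation):
  at node 32 with bounds (-inf, +inf): OK
  at node 34 with bounds (-inf, 32): VIOLATION
Node 34 violates its bound: not (-inf < 34 < 32).
Result: Not a valid BST


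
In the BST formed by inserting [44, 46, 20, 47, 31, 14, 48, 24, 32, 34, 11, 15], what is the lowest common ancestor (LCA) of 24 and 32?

Tree insertion order: [44, 46, 20, 47, 31, 14, 48, 24, 32, 34, 11, 15]
Tree (level-order array): [44, 20, 46, 14, 31, None, 47, 11, 15, 24, 32, None, 48, None, None, None, None, None, None, None, 34]
In a BST, the LCA of p=24, q=32 is the first node v on the
root-to-leaf path with p <= v <= q (go left if both < v, right if both > v).
Walk from root:
  at 44: both 24 and 32 < 44, go left
  at 20: both 24 and 32 > 20, go right
  at 31: 24 <= 31 <= 32, this is the LCA
LCA = 31


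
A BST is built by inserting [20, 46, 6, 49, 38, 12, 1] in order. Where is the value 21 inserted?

Starting tree (level order): [20, 6, 46, 1, 12, 38, 49]
Insertion path: 20 -> 46 -> 38
Result: insert 21 as left child of 38
Final tree (level order): [20, 6, 46, 1, 12, 38, 49, None, None, None, None, 21]


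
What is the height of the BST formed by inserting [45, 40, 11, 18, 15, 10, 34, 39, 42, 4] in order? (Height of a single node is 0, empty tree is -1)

Insertion order: [45, 40, 11, 18, 15, 10, 34, 39, 42, 4]
Tree (level-order array): [45, 40, None, 11, 42, 10, 18, None, None, 4, None, 15, 34, None, None, None, None, None, 39]
Compute height bottom-up (empty subtree = -1):
  height(4) = 1 + max(-1, -1) = 0
  height(10) = 1 + max(0, -1) = 1
  height(15) = 1 + max(-1, -1) = 0
  height(39) = 1 + max(-1, -1) = 0
  height(34) = 1 + max(-1, 0) = 1
  height(18) = 1 + max(0, 1) = 2
  height(11) = 1 + max(1, 2) = 3
  height(42) = 1 + max(-1, -1) = 0
  height(40) = 1 + max(3, 0) = 4
  height(45) = 1 + max(4, -1) = 5
Height = 5


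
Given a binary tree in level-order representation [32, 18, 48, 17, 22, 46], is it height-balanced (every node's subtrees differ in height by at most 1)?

Tree (level-order array): [32, 18, 48, 17, 22, 46]
Definition: a tree is height-balanced if, at every node, |h(left) - h(right)| <= 1 (empty subtree has height -1).
Bottom-up per-node check:
  node 17: h_left=-1, h_right=-1, diff=0 [OK], height=0
  node 22: h_left=-1, h_right=-1, diff=0 [OK], height=0
  node 18: h_left=0, h_right=0, diff=0 [OK], height=1
  node 46: h_left=-1, h_right=-1, diff=0 [OK], height=0
  node 48: h_left=0, h_right=-1, diff=1 [OK], height=1
  node 32: h_left=1, h_right=1, diff=0 [OK], height=2
All nodes satisfy the balance condition.
Result: Balanced


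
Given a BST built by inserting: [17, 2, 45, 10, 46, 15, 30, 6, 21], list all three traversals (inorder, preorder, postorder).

Tree insertion order: [17, 2, 45, 10, 46, 15, 30, 6, 21]
Tree (level-order array): [17, 2, 45, None, 10, 30, 46, 6, 15, 21]
Inorder (L, root, R): [2, 6, 10, 15, 17, 21, 30, 45, 46]
Preorder (root, L, R): [17, 2, 10, 6, 15, 45, 30, 21, 46]
Postorder (L, R, root): [6, 15, 10, 2, 21, 30, 46, 45, 17]


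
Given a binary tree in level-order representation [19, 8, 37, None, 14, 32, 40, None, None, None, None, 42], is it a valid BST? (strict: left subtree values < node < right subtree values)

Level-order array: [19, 8, 37, None, 14, 32, 40, None, None, None, None, 42]
Validate using subtree bounds (lo, hi): at each node, require lo < value < hi,
then recurse left with hi=value and right with lo=value.
Preorder trace (stopping at first violation):
  at node 19 with bounds (-inf, +inf): OK
  at node 8 with bounds (-inf, 19): OK
  at node 14 with bounds (8, 19): OK
  at node 37 with bounds (19, +inf): OK
  at node 32 with bounds (19, 37): OK
  at node 40 with bounds (37, +inf): OK
  at node 42 with bounds (37, 40): VIOLATION
Node 42 violates its bound: not (37 < 42 < 40).
Result: Not a valid BST


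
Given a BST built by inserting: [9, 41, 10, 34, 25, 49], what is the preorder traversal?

Tree insertion order: [9, 41, 10, 34, 25, 49]
Tree (level-order array): [9, None, 41, 10, 49, None, 34, None, None, 25]
Preorder traversal: [9, 41, 10, 34, 25, 49]


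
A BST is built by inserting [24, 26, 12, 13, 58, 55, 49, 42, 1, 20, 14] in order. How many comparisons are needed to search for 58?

Search path for 58: 24 -> 26 -> 58
Found: True
Comparisons: 3


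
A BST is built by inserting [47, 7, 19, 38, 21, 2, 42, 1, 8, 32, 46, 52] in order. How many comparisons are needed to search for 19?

Search path for 19: 47 -> 7 -> 19
Found: True
Comparisons: 3


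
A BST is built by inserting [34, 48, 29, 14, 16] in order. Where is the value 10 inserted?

Starting tree (level order): [34, 29, 48, 14, None, None, None, None, 16]
Insertion path: 34 -> 29 -> 14
Result: insert 10 as left child of 14
Final tree (level order): [34, 29, 48, 14, None, None, None, 10, 16]


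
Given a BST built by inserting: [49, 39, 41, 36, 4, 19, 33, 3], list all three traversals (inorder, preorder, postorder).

Tree insertion order: [49, 39, 41, 36, 4, 19, 33, 3]
Tree (level-order array): [49, 39, None, 36, 41, 4, None, None, None, 3, 19, None, None, None, 33]
Inorder (L, root, R): [3, 4, 19, 33, 36, 39, 41, 49]
Preorder (root, L, R): [49, 39, 36, 4, 3, 19, 33, 41]
Postorder (L, R, root): [3, 33, 19, 4, 36, 41, 39, 49]


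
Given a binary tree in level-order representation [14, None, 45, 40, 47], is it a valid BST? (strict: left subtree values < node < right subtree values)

Level-order array: [14, None, 45, 40, 47]
Validate using subtree bounds (lo, hi): at each node, require lo < value < hi,
then recurse left with hi=value and right with lo=value.
Preorder trace (stopping at first violation):
  at node 14 with bounds (-inf, +inf): OK
  at node 45 with bounds (14, +inf): OK
  at node 40 with bounds (14, 45): OK
  at node 47 with bounds (45, +inf): OK
No violation found at any node.
Result: Valid BST


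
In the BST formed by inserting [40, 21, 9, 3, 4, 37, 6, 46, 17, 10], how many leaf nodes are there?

Tree built from: [40, 21, 9, 3, 4, 37, 6, 46, 17, 10]
Tree (level-order array): [40, 21, 46, 9, 37, None, None, 3, 17, None, None, None, 4, 10, None, None, 6]
Rule: A leaf has 0 children.
Per-node child counts:
  node 40: 2 child(ren)
  node 21: 2 child(ren)
  node 9: 2 child(ren)
  node 3: 1 child(ren)
  node 4: 1 child(ren)
  node 6: 0 child(ren)
  node 17: 1 child(ren)
  node 10: 0 child(ren)
  node 37: 0 child(ren)
  node 46: 0 child(ren)
Matching nodes: [6, 10, 37, 46]
Count of leaf nodes: 4


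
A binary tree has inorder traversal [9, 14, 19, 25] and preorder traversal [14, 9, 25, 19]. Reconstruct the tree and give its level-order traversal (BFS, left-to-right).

Inorder:  [9, 14, 19, 25]
Preorder: [14, 9, 25, 19]
Algorithm: preorder visits root first, so consume preorder in order;
for each root, split the current inorder slice at that value into
left-subtree inorder and right-subtree inorder, then recurse.
Recursive splits:
  root=14; inorder splits into left=[9], right=[19, 25]
  root=9; inorder splits into left=[], right=[]
  root=25; inorder splits into left=[19], right=[]
  root=19; inorder splits into left=[], right=[]
Reconstructed level-order: [14, 9, 25, 19]


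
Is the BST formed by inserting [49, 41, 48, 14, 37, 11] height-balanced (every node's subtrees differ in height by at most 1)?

Tree (level-order array): [49, 41, None, 14, 48, 11, 37]
Definition: a tree is height-balanced if, at every node, |h(left) - h(right)| <= 1 (empty subtree has height -1).
Bottom-up per-node check:
  node 11: h_left=-1, h_right=-1, diff=0 [OK], height=0
  node 37: h_left=-1, h_right=-1, diff=0 [OK], height=0
  node 14: h_left=0, h_right=0, diff=0 [OK], height=1
  node 48: h_left=-1, h_right=-1, diff=0 [OK], height=0
  node 41: h_left=1, h_right=0, diff=1 [OK], height=2
  node 49: h_left=2, h_right=-1, diff=3 [FAIL (|2--1|=3 > 1)], height=3
Node 49 violates the condition: |2 - -1| = 3 > 1.
Result: Not balanced


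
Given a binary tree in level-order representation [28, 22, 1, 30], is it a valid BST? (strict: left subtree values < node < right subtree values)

Level-order array: [28, 22, 1, 30]
Validate using subtree bounds (lo, hi): at each node, require lo < value < hi,
then recurse left with hi=value and right with lo=value.
Preorder trace (stopping at first violation):
  at node 28 with bounds (-inf, +inf): OK
  at node 22 with bounds (-inf, 28): OK
  at node 30 with bounds (-inf, 22): VIOLATION
Node 30 violates its bound: not (-inf < 30 < 22).
Result: Not a valid BST


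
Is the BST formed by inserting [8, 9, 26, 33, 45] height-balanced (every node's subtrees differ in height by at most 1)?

Tree (level-order array): [8, None, 9, None, 26, None, 33, None, 45]
Definition: a tree is height-balanced if, at every node, |h(left) - h(right)| <= 1 (empty subtree has height -1).
Bottom-up per-node check:
  node 45: h_left=-1, h_right=-1, diff=0 [OK], height=0
  node 33: h_left=-1, h_right=0, diff=1 [OK], height=1
  node 26: h_left=-1, h_right=1, diff=2 [FAIL (|-1-1|=2 > 1)], height=2
  node 9: h_left=-1, h_right=2, diff=3 [FAIL (|-1-2|=3 > 1)], height=3
  node 8: h_left=-1, h_right=3, diff=4 [FAIL (|-1-3|=4 > 1)], height=4
Node 26 violates the condition: |-1 - 1| = 2 > 1.
Result: Not balanced


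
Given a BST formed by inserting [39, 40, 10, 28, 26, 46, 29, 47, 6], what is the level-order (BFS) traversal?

Tree insertion order: [39, 40, 10, 28, 26, 46, 29, 47, 6]
Tree (level-order array): [39, 10, 40, 6, 28, None, 46, None, None, 26, 29, None, 47]
BFS from the root, enqueuing left then right child of each popped node:
  queue [39] -> pop 39, enqueue [10, 40], visited so far: [39]
  queue [10, 40] -> pop 10, enqueue [6, 28], visited so far: [39, 10]
  queue [40, 6, 28] -> pop 40, enqueue [46], visited so far: [39, 10, 40]
  queue [6, 28, 46] -> pop 6, enqueue [none], visited so far: [39, 10, 40, 6]
  queue [28, 46] -> pop 28, enqueue [26, 29], visited so far: [39, 10, 40, 6, 28]
  queue [46, 26, 29] -> pop 46, enqueue [47], visited so far: [39, 10, 40, 6, 28, 46]
  queue [26, 29, 47] -> pop 26, enqueue [none], visited so far: [39, 10, 40, 6, 28, 46, 26]
  queue [29, 47] -> pop 29, enqueue [none], visited so far: [39, 10, 40, 6, 28, 46, 26, 29]
  queue [47] -> pop 47, enqueue [none], visited so far: [39, 10, 40, 6, 28, 46, 26, 29, 47]
Result: [39, 10, 40, 6, 28, 46, 26, 29, 47]


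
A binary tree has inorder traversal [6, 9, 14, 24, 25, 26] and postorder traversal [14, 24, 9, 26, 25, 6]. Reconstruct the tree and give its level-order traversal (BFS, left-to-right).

Inorder:   [6, 9, 14, 24, 25, 26]
Postorder: [14, 24, 9, 26, 25, 6]
Algorithm: postorder visits root last, so walk postorder right-to-left;
each value is the root of the current inorder slice — split it at that
value, recurse on the right subtree first, then the left.
Recursive splits:
  root=6; inorder splits into left=[], right=[9, 14, 24, 25, 26]
  root=25; inorder splits into left=[9, 14, 24], right=[26]
  root=26; inorder splits into left=[], right=[]
  root=9; inorder splits into left=[], right=[14, 24]
  root=24; inorder splits into left=[14], right=[]
  root=14; inorder splits into left=[], right=[]
Reconstructed level-order: [6, 25, 9, 26, 24, 14]


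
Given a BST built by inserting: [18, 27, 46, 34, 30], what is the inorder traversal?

Tree insertion order: [18, 27, 46, 34, 30]
Tree (level-order array): [18, None, 27, None, 46, 34, None, 30]
Inorder traversal: [18, 27, 30, 34, 46]


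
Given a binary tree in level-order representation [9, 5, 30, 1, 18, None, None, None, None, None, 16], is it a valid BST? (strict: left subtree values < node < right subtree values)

Level-order array: [9, 5, 30, 1, 18, None, None, None, None, None, 16]
Validate using subtree bounds (lo, hi): at each node, require lo < value < hi,
then recurse left with hi=value and right with lo=value.
Preorder trace (stopping at first violation):
  at node 9 with bounds (-inf, +inf): OK
  at node 5 with bounds (-inf, 9): OK
  at node 1 with bounds (-inf, 5): OK
  at node 18 with bounds (5, 9): VIOLATION
Node 18 violates its bound: not (5 < 18 < 9).
Result: Not a valid BST


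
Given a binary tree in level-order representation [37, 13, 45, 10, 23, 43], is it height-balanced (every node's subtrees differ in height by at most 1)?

Tree (level-order array): [37, 13, 45, 10, 23, 43]
Definition: a tree is height-balanced if, at every node, |h(left) - h(right)| <= 1 (empty subtree has height -1).
Bottom-up per-node check:
  node 10: h_left=-1, h_right=-1, diff=0 [OK], height=0
  node 23: h_left=-1, h_right=-1, diff=0 [OK], height=0
  node 13: h_left=0, h_right=0, diff=0 [OK], height=1
  node 43: h_left=-1, h_right=-1, diff=0 [OK], height=0
  node 45: h_left=0, h_right=-1, diff=1 [OK], height=1
  node 37: h_left=1, h_right=1, diff=0 [OK], height=2
All nodes satisfy the balance condition.
Result: Balanced


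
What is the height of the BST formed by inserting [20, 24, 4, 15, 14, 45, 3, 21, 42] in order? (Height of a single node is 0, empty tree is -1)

Insertion order: [20, 24, 4, 15, 14, 45, 3, 21, 42]
Tree (level-order array): [20, 4, 24, 3, 15, 21, 45, None, None, 14, None, None, None, 42]
Compute height bottom-up (empty subtree = -1):
  height(3) = 1 + max(-1, -1) = 0
  height(14) = 1 + max(-1, -1) = 0
  height(15) = 1 + max(0, -1) = 1
  height(4) = 1 + max(0, 1) = 2
  height(21) = 1 + max(-1, -1) = 0
  height(42) = 1 + max(-1, -1) = 0
  height(45) = 1 + max(0, -1) = 1
  height(24) = 1 + max(0, 1) = 2
  height(20) = 1 + max(2, 2) = 3
Height = 3


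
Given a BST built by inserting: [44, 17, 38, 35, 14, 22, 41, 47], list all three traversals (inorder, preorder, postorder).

Tree insertion order: [44, 17, 38, 35, 14, 22, 41, 47]
Tree (level-order array): [44, 17, 47, 14, 38, None, None, None, None, 35, 41, 22]
Inorder (L, root, R): [14, 17, 22, 35, 38, 41, 44, 47]
Preorder (root, L, R): [44, 17, 14, 38, 35, 22, 41, 47]
Postorder (L, R, root): [14, 22, 35, 41, 38, 17, 47, 44]


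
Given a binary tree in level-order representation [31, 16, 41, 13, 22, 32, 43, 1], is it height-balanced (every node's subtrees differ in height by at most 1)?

Tree (level-order array): [31, 16, 41, 13, 22, 32, 43, 1]
Definition: a tree is height-balanced if, at every node, |h(left) - h(right)| <= 1 (empty subtree has height -1).
Bottom-up per-node check:
  node 1: h_left=-1, h_right=-1, diff=0 [OK], height=0
  node 13: h_left=0, h_right=-1, diff=1 [OK], height=1
  node 22: h_left=-1, h_right=-1, diff=0 [OK], height=0
  node 16: h_left=1, h_right=0, diff=1 [OK], height=2
  node 32: h_left=-1, h_right=-1, diff=0 [OK], height=0
  node 43: h_left=-1, h_right=-1, diff=0 [OK], height=0
  node 41: h_left=0, h_right=0, diff=0 [OK], height=1
  node 31: h_left=2, h_right=1, diff=1 [OK], height=3
All nodes satisfy the balance condition.
Result: Balanced


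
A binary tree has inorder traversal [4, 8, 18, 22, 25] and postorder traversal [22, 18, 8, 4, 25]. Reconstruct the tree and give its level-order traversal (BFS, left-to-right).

Inorder:   [4, 8, 18, 22, 25]
Postorder: [22, 18, 8, 4, 25]
Algorithm: postorder visits root last, so walk postorder right-to-left;
each value is the root of the current inorder slice — split it at that
value, recurse on the right subtree first, then the left.
Recursive splits:
  root=25; inorder splits into left=[4, 8, 18, 22], right=[]
  root=4; inorder splits into left=[], right=[8, 18, 22]
  root=8; inorder splits into left=[], right=[18, 22]
  root=18; inorder splits into left=[], right=[22]
  root=22; inorder splits into left=[], right=[]
Reconstructed level-order: [25, 4, 8, 18, 22]


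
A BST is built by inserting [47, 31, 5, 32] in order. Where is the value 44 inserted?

Starting tree (level order): [47, 31, None, 5, 32]
Insertion path: 47 -> 31 -> 32
Result: insert 44 as right child of 32
Final tree (level order): [47, 31, None, 5, 32, None, None, None, 44]


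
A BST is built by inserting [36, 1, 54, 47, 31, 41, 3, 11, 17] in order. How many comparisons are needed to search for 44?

Search path for 44: 36 -> 54 -> 47 -> 41
Found: False
Comparisons: 4


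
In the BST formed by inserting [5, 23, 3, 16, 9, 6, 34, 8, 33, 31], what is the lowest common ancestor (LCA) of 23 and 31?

Tree insertion order: [5, 23, 3, 16, 9, 6, 34, 8, 33, 31]
Tree (level-order array): [5, 3, 23, None, None, 16, 34, 9, None, 33, None, 6, None, 31, None, None, 8]
In a BST, the LCA of p=23, q=31 is the first node v on the
root-to-leaf path with p <= v <= q (go left if both < v, right if both > v).
Walk from root:
  at 5: both 23 and 31 > 5, go right
  at 23: 23 <= 23 <= 31, this is the LCA
LCA = 23


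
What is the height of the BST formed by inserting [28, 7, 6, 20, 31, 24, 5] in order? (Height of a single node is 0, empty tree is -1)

Insertion order: [28, 7, 6, 20, 31, 24, 5]
Tree (level-order array): [28, 7, 31, 6, 20, None, None, 5, None, None, 24]
Compute height bottom-up (empty subtree = -1):
  height(5) = 1 + max(-1, -1) = 0
  height(6) = 1 + max(0, -1) = 1
  height(24) = 1 + max(-1, -1) = 0
  height(20) = 1 + max(-1, 0) = 1
  height(7) = 1 + max(1, 1) = 2
  height(31) = 1 + max(-1, -1) = 0
  height(28) = 1 + max(2, 0) = 3
Height = 3


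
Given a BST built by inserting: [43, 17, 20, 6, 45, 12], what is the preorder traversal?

Tree insertion order: [43, 17, 20, 6, 45, 12]
Tree (level-order array): [43, 17, 45, 6, 20, None, None, None, 12]
Preorder traversal: [43, 17, 6, 12, 20, 45]


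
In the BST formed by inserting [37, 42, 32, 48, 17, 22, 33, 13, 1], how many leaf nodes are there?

Tree built from: [37, 42, 32, 48, 17, 22, 33, 13, 1]
Tree (level-order array): [37, 32, 42, 17, 33, None, 48, 13, 22, None, None, None, None, 1]
Rule: A leaf has 0 children.
Per-node child counts:
  node 37: 2 child(ren)
  node 32: 2 child(ren)
  node 17: 2 child(ren)
  node 13: 1 child(ren)
  node 1: 0 child(ren)
  node 22: 0 child(ren)
  node 33: 0 child(ren)
  node 42: 1 child(ren)
  node 48: 0 child(ren)
Matching nodes: [1, 22, 33, 48]
Count of leaf nodes: 4


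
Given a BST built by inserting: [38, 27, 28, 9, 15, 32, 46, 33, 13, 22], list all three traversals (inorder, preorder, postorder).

Tree insertion order: [38, 27, 28, 9, 15, 32, 46, 33, 13, 22]
Tree (level-order array): [38, 27, 46, 9, 28, None, None, None, 15, None, 32, 13, 22, None, 33]
Inorder (L, root, R): [9, 13, 15, 22, 27, 28, 32, 33, 38, 46]
Preorder (root, L, R): [38, 27, 9, 15, 13, 22, 28, 32, 33, 46]
Postorder (L, R, root): [13, 22, 15, 9, 33, 32, 28, 27, 46, 38]


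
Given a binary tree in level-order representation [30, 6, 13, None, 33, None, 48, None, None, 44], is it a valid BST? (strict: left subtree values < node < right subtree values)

Level-order array: [30, 6, 13, None, 33, None, 48, None, None, 44]
Validate using subtree bounds (lo, hi): at each node, require lo < value < hi,
then recurse left with hi=value and right with lo=value.
Preorder trace (stopping at first violation):
  at node 30 with bounds (-inf, +inf): OK
  at node 6 with bounds (-inf, 30): OK
  at node 33 with bounds (6, 30): VIOLATION
Node 33 violates its bound: not (6 < 33 < 30).
Result: Not a valid BST


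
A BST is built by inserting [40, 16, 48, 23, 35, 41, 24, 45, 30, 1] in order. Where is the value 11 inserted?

Starting tree (level order): [40, 16, 48, 1, 23, 41, None, None, None, None, 35, None, 45, 24, None, None, None, None, 30]
Insertion path: 40 -> 16 -> 1
Result: insert 11 as right child of 1
Final tree (level order): [40, 16, 48, 1, 23, 41, None, None, 11, None, 35, None, 45, None, None, 24, None, None, None, None, 30]


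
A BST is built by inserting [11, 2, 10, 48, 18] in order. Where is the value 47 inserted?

Starting tree (level order): [11, 2, 48, None, 10, 18]
Insertion path: 11 -> 48 -> 18
Result: insert 47 as right child of 18
Final tree (level order): [11, 2, 48, None, 10, 18, None, None, None, None, 47]


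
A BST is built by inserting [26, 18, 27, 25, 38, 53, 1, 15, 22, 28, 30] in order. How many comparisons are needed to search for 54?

Search path for 54: 26 -> 27 -> 38 -> 53
Found: False
Comparisons: 4


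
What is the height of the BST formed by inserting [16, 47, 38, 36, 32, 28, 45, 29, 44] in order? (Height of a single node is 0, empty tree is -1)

Insertion order: [16, 47, 38, 36, 32, 28, 45, 29, 44]
Tree (level-order array): [16, None, 47, 38, None, 36, 45, 32, None, 44, None, 28, None, None, None, None, 29]
Compute height bottom-up (empty subtree = -1):
  height(29) = 1 + max(-1, -1) = 0
  height(28) = 1 + max(-1, 0) = 1
  height(32) = 1 + max(1, -1) = 2
  height(36) = 1 + max(2, -1) = 3
  height(44) = 1 + max(-1, -1) = 0
  height(45) = 1 + max(0, -1) = 1
  height(38) = 1 + max(3, 1) = 4
  height(47) = 1 + max(4, -1) = 5
  height(16) = 1 + max(-1, 5) = 6
Height = 6


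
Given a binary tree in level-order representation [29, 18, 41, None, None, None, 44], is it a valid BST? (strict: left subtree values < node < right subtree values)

Level-order array: [29, 18, 41, None, None, None, 44]
Validate using subtree bounds (lo, hi): at each node, require lo < value < hi,
then recurse left with hi=value and right with lo=value.
Preorder trace (stopping at first violation):
  at node 29 with bounds (-inf, +inf): OK
  at node 18 with bounds (-inf, 29): OK
  at node 41 with bounds (29, +inf): OK
  at node 44 with bounds (41, +inf): OK
No violation found at any node.
Result: Valid BST


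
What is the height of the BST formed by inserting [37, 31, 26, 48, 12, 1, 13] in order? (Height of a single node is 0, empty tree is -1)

Insertion order: [37, 31, 26, 48, 12, 1, 13]
Tree (level-order array): [37, 31, 48, 26, None, None, None, 12, None, 1, 13]
Compute height bottom-up (empty subtree = -1):
  height(1) = 1 + max(-1, -1) = 0
  height(13) = 1 + max(-1, -1) = 0
  height(12) = 1 + max(0, 0) = 1
  height(26) = 1 + max(1, -1) = 2
  height(31) = 1 + max(2, -1) = 3
  height(48) = 1 + max(-1, -1) = 0
  height(37) = 1 + max(3, 0) = 4
Height = 4


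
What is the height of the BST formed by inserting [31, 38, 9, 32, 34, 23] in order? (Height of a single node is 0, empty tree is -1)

Insertion order: [31, 38, 9, 32, 34, 23]
Tree (level-order array): [31, 9, 38, None, 23, 32, None, None, None, None, 34]
Compute height bottom-up (empty subtree = -1):
  height(23) = 1 + max(-1, -1) = 0
  height(9) = 1 + max(-1, 0) = 1
  height(34) = 1 + max(-1, -1) = 0
  height(32) = 1 + max(-1, 0) = 1
  height(38) = 1 + max(1, -1) = 2
  height(31) = 1 + max(1, 2) = 3
Height = 3


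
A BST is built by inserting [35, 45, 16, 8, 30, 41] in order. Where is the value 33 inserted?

Starting tree (level order): [35, 16, 45, 8, 30, 41]
Insertion path: 35 -> 16 -> 30
Result: insert 33 as right child of 30
Final tree (level order): [35, 16, 45, 8, 30, 41, None, None, None, None, 33]


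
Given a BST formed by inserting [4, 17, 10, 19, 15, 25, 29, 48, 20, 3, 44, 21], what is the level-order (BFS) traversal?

Tree insertion order: [4, 17, 10, 19, 15, 25, 29, 48, 20, 3, 44, 21]
Tree (level-order array): [4, 3, 17, None, None, 10, 19, None, 15, None, 25, None, None, 20, 29, None, 21, None, 48, None, None, 44]
BFS from the root, enqueuing left then right child of each popped node:
  queue [4] -> pop 4, enqueue [3, 17], visited so far: [4]
  queue [3, 17] -> pop 3, enqueue [none], visited so far: [4, 3]
  queue [17] -> pop 17, enqueue [10, 19], visited so far: [4, 3, 17]
  queue [10, 19] -> pop 10, enqueue [15], visited so far: [4, 3, 17, 10]
  queue [19, 15] -> pop 19, enqueue [25], visited so far: [4, 3, 17, 10, 19]
  queue [15, 25] -> pop 15, enqueue [none], visited so far: [4, 3, 17, 10, 19, 15]
  queue [25] -> pop 25, enqueue [20, 29], visited so far: [4, 3, 17, 10, 19, 15, 25]
  queue [20, 29] -> pop 20, enqueue [21], visited so far: [4, 3, 17, 10, 19, 15, 25, 20]
  queue [29, 21] -> pop 29, enqueue [48], visited so far: [4, 3, 17, 10, 19, 15, 25, 20, 29]
  queue [21, 48] -> pop 21, enqueue [none], visited so far: [4, 3, 17, 10, 19, 15, 25, 20, 29, 21]
  queue [48] -> pop 48, enqueue [44], visited so far: [4, 3, 17, 10, 19, 15, 25, 20, 29, 21, 48]
  queue [44] -> pop 44, enqueue [none], visited so far: [4, 3, 17, 10, 19, 15, 25, 20, 29, 21, 48, 44]
Result: [4, 3, 17, 10, 19, 15, 25, 20, 29, 21, 48, 44]


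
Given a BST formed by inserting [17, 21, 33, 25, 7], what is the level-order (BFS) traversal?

Tree insertion order: [17, 21, 33, 25, 7]
Tree (level-order array): [17, 7, 21, None, None, None, 33, 25]
BFS from the root, enqueuing left then right child of each popped node:
  queue [17] -> pop 17, enqueue [7, 21], visited so far: [17]
  queue [7, 21] -> pop 7, enqueue [none], visited so far: [17, 7]
  queue [21] -> pop 21, enqueue [33], visited so far: [17, 7, 21]
  queue [33] -> pop 33, enqueue [25], visited so far: [17, 7, 21, 33]
  queue [25] -> pop 25, enqueue [none], visited so far: [17, 7, 21, 33, 25]
Result: [17, 7, 21, 33, 25]


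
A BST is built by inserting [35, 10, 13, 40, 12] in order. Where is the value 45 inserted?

Starting tree (level order): [35, 10, 40, None, 13, None, None, 12]
Insertion path: 35 -> 40
Result: insert 45 as right child of 40
Final tree (level order): [35, 10, 40, None, 13, None, 45, 12]


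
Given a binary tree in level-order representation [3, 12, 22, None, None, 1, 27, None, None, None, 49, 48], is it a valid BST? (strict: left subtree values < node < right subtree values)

Level-order array: [3, 12, 22, None, None, 1, 27, None, None, None, 49, 48]
Validate using subtree bounds (lo, hi): at each node, require lo < value < hi,
then recurse left with hi=value and right with lo=value.
Preorder trace (stopping at first violation):
  at node 3 with bounds (-inf, +inf): OK
  at node 12 with bounds (-inf, 3): VIOLATION
Node 12 violates its bound: not (-inf < 12 < 3).
Result: Not a valid BST


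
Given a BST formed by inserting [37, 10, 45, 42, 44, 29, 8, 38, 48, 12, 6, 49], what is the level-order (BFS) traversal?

Tree insertion order: [37, 10, 45, 42, 44, 29, 8, 38, 48, 12, 6, 49]
Tree (level-order array): [37, 10, 45, 8, 29, 42, 48, 6, None, 12, None, 38, 44, None, 49]
BFS from the root, enqueuing left then right child of each popped node:
  queue [37] -> pop 37, enqueue [10, 45], visited so far: [37]
  queue [10, 45] -> pop 10, enqueue [8, 29], visited so far: [37, 10]
  queue [45, 8, 29] -> pop 45, enqueue [42, 48], visited so far: [37, 10, 45]
  queue [8, 29, 42, 48] -> pop 8, enqueue [6], visited so far: [37, 10, 45, 8]
  queue [29, 42, 48, 6] -> pop 29, enqueue [12], visited so far: [37, 10, 45, 8, 29]
  queue [42, 48, 6, 12] -> pop 42, enqueue [38, 44], visited so far: [37, 10, 45, 8, 29, 42]
  queue [48, 6, 12, 38, 44] -> pop 48, enqueue [49], visited so far: [37, 10, 45, 8, 29, 42, 48]
  queue [6, 12, 38, 44, 49] -> pop 6, enqueue [none], visited so far: [37, 10, 45, 8, 29, 42, 48, 6]
  queue [12, 38, 44, 49] -> pop 12, enqueue [none], visited so far: [37, 10, 45, 8, 29, 42, 48, 6, 12]
  queue [38, 44, 49] -> pop 38, enqueue [none], visited so far: [37, 10, 45, 8, 29, 42, 48, 6, 12, 38]
  queue [44, 49] -> pop 44, enqueue [none], visited so far: [37, 10, 45, 8, 29, 42, 48, 6, 12, 38, 44]
  queue [49] -> pop 49, enqueue [none], visited so far: [37, 10, 45, 8, 29, 42, 48, 6, 12, 38, 44, 49]
Result: [37, 10, 45, 8, 29, 42, 48, 6, 12, 38, 44, 49]


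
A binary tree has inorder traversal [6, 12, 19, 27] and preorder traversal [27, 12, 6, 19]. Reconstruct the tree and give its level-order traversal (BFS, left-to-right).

Inorder:  [6, 12, 19, 27]
Preorder: [27, 12, 6, 19]
Algorithm: preorder visits root first, so consume preorder in order;
for each root, split the current inorder slice at that value into
left-subtree inorder and right-subtree inorder, then recurse.
Recursive splits:
  root=27; inorder splits into left=[6, 12, 19], right=[]
  root=12; inorder splits into left=[6], right=[19]
  root=6; inorder splits into left=[], right=[]
  root=19; inorder splits into left=[], right=[]
Reconstructed level-order: [27, 12, 6, 19]


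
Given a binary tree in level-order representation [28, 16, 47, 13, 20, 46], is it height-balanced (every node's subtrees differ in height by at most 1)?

Tree (level-order array): [28, 16, 47, 13, 20, 46]
Definition: a tree is height-balanced if, at every node, |h(left) - h(right)| <= 1 (empty subtree has height -1).
Bottom-up per-node check:
  node 13: h_left=-1, h_right=-1, diff=0 [OK], height=0
  node 20: h_left=-1, h_right=-1, diff=0 [OK], height=0
  node 16: h_left=0, h_right=0, diff=0 [OK], height=1
  node 46: h_left=-1, h_right=-1, diff=0 [OK], height=0
  node 47: h_left=0, h_right=-1, diff=1 [OK], height=1
  node 28: h_left=1, h_right=1, diff=0 [OK], height=2
All nodes satisfy the balance condition.
Result: Balanced


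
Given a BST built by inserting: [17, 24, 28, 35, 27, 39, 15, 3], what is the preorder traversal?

Tree insertion order: [17, 24, 28, 35, 27, 39, 15, 3]
Tree (level-order array): [17, 15, 24, 3, None, None, 28, None, None, 27, 35, None, None, None, 39]
Preorder traversal: [17, 15, 3, 24, 28, 27, 35, 39]


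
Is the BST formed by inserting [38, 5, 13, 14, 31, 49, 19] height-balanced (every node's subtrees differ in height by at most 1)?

Tree (level-order array): [38, 5, 49, None, 13, None, None, None, 14, None, 31, 19]
Definition: a tree is height-balanced if, at every node, |h(left) - h(right)| <= 1 (empty subtree has height -1).
Bottom-up per-node check:
  node 19: h_left=-1, h_right=-1, diff=0 [OK], height=0
  node 31: h_left=0, h_right=-1, diff=1 [OK], height=1
  node 14: h_left=-1, h_right=1, diff=2 [FAIL (|-1-1|=2 > 1)], height=2
  node 13: h_left=-1, h_right=2, diff=3 [FAIL (|-1-2|=3 > 1)], height=3
  node 5: h_left=-1, h_right=3, diff=4 [FAIL (|-1-3|=4 > 1)], height=4
  node 49: h_left=-1, h_right=-1, diff=0 [OK], height=0
  node 38: h_left=4, h_right=0, diff=4 [FAIL (|4-0|=4 > 1)], height=5
Node 14 violates the condition: |-1 - 1| = 2 > 1.
Result: Not balanced


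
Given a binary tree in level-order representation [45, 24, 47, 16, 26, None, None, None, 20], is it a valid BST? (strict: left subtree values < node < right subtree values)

Level-order array: [45, 24, 47, 16, 26, None, None, None, 20]
Validate using subtree bounds (lo, hi): at each node, require lo < value < hi,
then recurse left with hi=value and right with lo=value.
Preorder trace (stopping at first violation):
  at node 45 with bounds (-inf, +inf): OK
  at node 24 with bounds (-inf, 45): OK
  at node 16 with bounds (-inf, 24): OK
  at node 20 with bounds (16, 24): OK
  at node 26 with bounds (24, 45): OK
  at node 47 with bounds (45, +inf): OK
No violation found at any node.
Result: Valid BST


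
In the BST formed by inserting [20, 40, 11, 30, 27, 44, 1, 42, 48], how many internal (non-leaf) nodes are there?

Tree built from: [20, 40, 11, 30, 27, 44, 1, 42, 48]
Tree (level-order array): [20, 11, 40, 1, None, 30, 44, None, None, 27, None, 42, 48]
Rule: An internal node has at least one child.
Per-node child counts:
  node 20: 2 child(ren)
  node 11: 1 child(ren)
  node 1: 0 child(ren)
  node 40: 2 child(ren)
  node 30: 1 child(ren)
  node 27: 0 child(ren)
  node 44: 2 child(ren)
  node 42: 0 child(ren)
  node 48: 0 child(ren)
Matching nodes: [20, 11, 40, 30, 44]
Count of internal (non-leaf) nodes: 5


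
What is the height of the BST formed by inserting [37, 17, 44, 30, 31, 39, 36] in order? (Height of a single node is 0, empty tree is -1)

Insertion order: [37, 17, 44, 30, 31, 39, 36]
Tree (level-order array): [37, 17, 44, None, 30, 39, None, None, 31, None, None, None, 36]
Compute height bottom-up (empty subtree = -1):
  height(36) = 1 + max(-1, -1) = 0
  height(31) = 1 + max(-1, 0) = 1
  height(30) = 1 + max(-1, 1) = 2
  height(17) = 1 + max(-1, 2) = 3
  height(39) = 1 + max(-1, -1) = 0
  height(44) = 1 + max(0, -1) = 1
  height(37) = 1 + max(3, 1) = 4
Height = 4


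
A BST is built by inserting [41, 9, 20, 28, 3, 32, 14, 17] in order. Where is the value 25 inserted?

Starting tree (level order): [41, 9, None, 3, 20, None, None, 14, 28, None, 17, None, 32]
Insertion path: 41 -> 9 -> 20 -> 28
Result: insert 25 as left child of 28
Final tree (level order): [41, 9, None, 3, 20, None, None, 14, 28, None, 17, 25, 32]


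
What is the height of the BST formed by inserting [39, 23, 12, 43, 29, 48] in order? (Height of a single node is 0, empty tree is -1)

Insertion order: [39, 23, 12, 43, 29, 48]
Tree (level-order array): [39, 23, 43, 12, 29, None, 48]
Compute height bottom-up (empty subtree = -1):
  height(12) = 1 + max(-1, -1) = 0
  height(29) = 1 + max(-1, -1) = 0
  height(23) = 1 + max(0, 0) = 1
  height(48) = 1 + max(-1, -1) = 0
  height(43) = 1 + max(-1, 0) = 1
  height(39) = 1 + max(1, 1) = 2
Height = 2


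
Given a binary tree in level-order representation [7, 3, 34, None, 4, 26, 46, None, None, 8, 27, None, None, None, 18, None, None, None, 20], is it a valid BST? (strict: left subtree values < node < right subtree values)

Level-order array: [7, 3, 34, None, 4, 26, 46, None, None, 8, 27, None, None, None, 18, None, None, None, 20]
Validate using subtree bounds (lo, hi): at each node, require lo < value < hi,
then recurse left with hi=value and right with lo=value.
Preorder trace (stopping at first violation):
  at node 7 with bounds (-inf, +inf): OK
  at node 3 with bounds (-inf, 7): OK
  at node 4 with bounds (3, 7): OK
  at node 34 with bounds (7, +inf): OK
  at node 26 with bounds (7, 34): OK
  at node 8 with bounds (7, 26): OK
  at node 18 with bounds (8, 26): OK
  at node 20 with bounds (18, 26): OK
  at node 27 with bounds (26, 34): OK
  at node 46 with bounds (34, +inf): OK
No violation found at any node.
Result: Valid BST


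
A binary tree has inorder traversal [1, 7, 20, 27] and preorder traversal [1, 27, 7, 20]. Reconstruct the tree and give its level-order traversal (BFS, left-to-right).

Inorder:  [1, 7, 20, 27]
Preorder: [1, 27, 7, 20]
Algorithm: preorder visits root first, so consume preorder in order;
for each root, split the current inorder slice at that value into
left-subtree inorder and right-subtree inorder, then recurse.
Recursive splits:
  root=1; inorder splits into left=[], right=[7, 20, 27]
  root=27; inorder splits into left=[7, 20], right=[]
  root=7; inorder splits into left=[], right=[20]
  root=20; inorder splits into left=[], right=[]
Reconstructed level-order: [1, 27, 7, 20]


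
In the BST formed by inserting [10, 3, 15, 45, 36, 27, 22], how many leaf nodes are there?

Tree built from: [10, 3, 15, 45, 36, 27, 22]
Tree (level-order array): [10, 3, 15, None, None, None, 45, 36, None, 27, None, 22]
Rule: A leaf has 0 children.
Per-node child counts:
  node 10: 2 child(ren)
  node 3: 0 child(ren)
  node 15: 1 child(ren)
  node 45: 1 child(ren)
  node 36: 1 child(ren)
  node 27: 1 child(ren)
  node 22: 0 child(ren)
Matching nodes: [3, 22]
Count of leaf nodes: 2


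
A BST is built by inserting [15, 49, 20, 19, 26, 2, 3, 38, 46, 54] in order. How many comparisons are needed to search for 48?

Search path for 48: 15 -> 49 -> 20 -> 26 -> 38 -> 46
Found: False
Comparisons: 6


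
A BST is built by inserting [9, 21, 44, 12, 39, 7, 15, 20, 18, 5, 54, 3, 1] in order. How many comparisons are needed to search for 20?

Search path for 20: 9 -> 21 -> 12 -> 15 -> 20
Found: True
Comparisons: 5


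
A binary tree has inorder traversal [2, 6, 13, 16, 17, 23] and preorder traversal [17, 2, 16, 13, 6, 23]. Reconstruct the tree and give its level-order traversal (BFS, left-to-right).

Inorder:  [2, 6, 13, 16, 17, 23]
Preorder: [17, 2, 16, 13, 6, 23]
Algorithm: preorder visits root first, so consume preorder in order;
for each root, split the current inorder slice at that value into
left-subtree inorder and right-subtree inorder, then recurse.
Recursive splits:
  root=17; inorder splits into left=[2, 6, 13, 16], right=[23]
  root=2; inorder splits into left=[], right=[6, 13, 16]
  root=16; inorder splits into left=[6, 13], right=[]
  root=13; inorder splits into left=[6], right=[]
  root=6; inorder splits into left=[], right=[]
  root=23; inorder splits into left=[], right=[]
Reconstructed level-order: [17, 2, 23, 16, 13, 6]
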